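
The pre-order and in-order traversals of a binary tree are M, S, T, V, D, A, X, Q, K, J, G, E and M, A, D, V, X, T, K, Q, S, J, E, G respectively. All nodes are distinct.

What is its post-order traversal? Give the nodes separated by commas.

A, D, X, V, K, Q, T, E, G, J, S, M

The first element of pre-order is the root; it splits in-order into left and right subtrees.
Root M: left subtree has 0 nodes { }, right has 11 {A, D, V, X, T, K, Q, S, J, E, G}.
  Root S: left subtree has 7 nodes {A, D, V, X, T, K, Q}, right has 3 {J, E, G}.
    Root T: left subtree has 4 nodes {A, D, V, X}, right has 2 {K, Q}.
      Root V: left subtree has 2 nodes {A, D}, right has 1 {X}.
        Root D: left subtree has 1 node {A}, right has 0 { }.
      Root Q: left subtree has 1 node {K}, right has 0 { }.
    Root J: left subtree has 0 nodes { }, right has 2 {E, G}.
      Root G: left subtree has 1 node {E}, right has 0 { }.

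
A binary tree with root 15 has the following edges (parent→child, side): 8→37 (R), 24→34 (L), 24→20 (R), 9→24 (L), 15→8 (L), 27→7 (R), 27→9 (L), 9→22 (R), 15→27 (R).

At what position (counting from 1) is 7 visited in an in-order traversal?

10

In-order visits the left subtree, then the node, then the right subtree.
At 15: go left to 8.
  At 8: no left child.
  Visit 8.
  At 8: go right to 37.
    37 is a leaf — visit 37.
Visit 15.
At 15: go right to 27.
  At 27: go left to 9.
    At 9: go left to 24.
      At 24: go left to 34.
        34 is a leaf — visit 34.
      Visit 24.
      At 24: go right to 20.
        20 is a leaf — visit 20.
    Visit 9.
    At 9: go right to 22.
      22 is a leaf — visit 22.
  Visit 27.
  At 27: go right to 7.
    7 is a leaf — visit 7.
Full in-order sequence: 8, 37, 15, 34, 24, 20, 9, 22, 27, 7.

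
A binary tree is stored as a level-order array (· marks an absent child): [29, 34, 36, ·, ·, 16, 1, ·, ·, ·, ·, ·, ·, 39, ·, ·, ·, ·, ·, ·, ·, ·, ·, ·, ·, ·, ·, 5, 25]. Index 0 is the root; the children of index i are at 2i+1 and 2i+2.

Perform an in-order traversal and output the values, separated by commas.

34, 29, 16, 36, 5, 39, 25, 1

In-order visits the left subtree, then the node, then the right subtree.
At 29: go left to 34.
  34 is a leaf — visit 34.
Visit 29.
At 29: go right to 36.
  At 36: go left to 16.
    16 is a leaf — visit 16.
  Visit 36.
  At 36: go right to 1.
    At 1: go left to 39.
      At 39: go left to 5.
        5 is a leaf — visit 5.
      Visit 39.
      At 39: go right to 25.
        25 is a leaf — visit 25.
    Visit 1.
    At 1: no right child.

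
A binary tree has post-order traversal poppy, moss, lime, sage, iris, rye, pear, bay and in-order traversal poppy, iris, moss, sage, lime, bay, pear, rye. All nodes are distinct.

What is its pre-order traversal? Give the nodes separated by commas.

The last element of post-order is the root; it splits in-order into left and right subtrees.
Root bay: left subtree has 5 nodes {poppy, iris, moss, sage, lime}, right has 2 {pear, rye}.
  Root iris: left subtree has 1 node {poppy}, right has 3 {moss, sage, lime}.
    Root sage: left subtree has 1 node {moss}, right has 1 {lime}.
  Root pear: left subtree has 0 nodes { }, right has 1 {rye}.

bay, iris, poppy, sage, moss, lime, pear, rye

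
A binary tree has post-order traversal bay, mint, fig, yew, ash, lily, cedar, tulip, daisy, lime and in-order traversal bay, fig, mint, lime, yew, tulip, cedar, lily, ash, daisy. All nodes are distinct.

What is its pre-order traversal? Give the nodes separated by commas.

The last element of post-order is the root; it splits in-order into left and right subtrees.
Root lime: left subtree has 3 nodes {bay, fig, mint}, right has 6 {yew, tulip, cedar, lily, ash, daisy}.
  Root fig: left subtree has 1 node {bay}, right has 1 {mint}.
  Root daisy: left subtree has 5 nodes {yew, tulip, cedar, lily, ash}, right has 0 { }.
    Root tulip: left subtree has 1 node {yew}, right has 3 {cedar, lily, ash}.
      Root cedar: left subtree has 0 nodes { }, right has 2 {lily, ash}.
        Root lily: left subtree has 0 nodes { }, right has 1 {ash}.

lime, fig, bay, mint, daisy, tulip, yew, cedar, lily, ash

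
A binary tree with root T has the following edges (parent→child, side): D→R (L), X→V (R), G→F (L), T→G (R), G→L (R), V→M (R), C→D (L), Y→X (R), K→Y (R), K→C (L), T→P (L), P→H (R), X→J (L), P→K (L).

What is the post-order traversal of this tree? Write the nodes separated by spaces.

Post-order visits the left subtree, then the right subtree, then the node.
At T: go left to P.
  At P: go left to K.
    At K: go left to C.
      At C: go left to D.
        At D: go left to R.
          R is a leaf — visit R.
        At D: no right child.
        Visit D.
      At C: no right child.
      Visit C.
    At K: go right to Y.
      At Y: no left child.
      At Y: go right to X.
        At X: go left to J.
          J is a leaf — visit J.
        At X: go right to V.
          At V: no left child.
          At V: go right to M.
            M is a leaf — visit M.
          Visit V.
        Visit X.
      Visit Y.
    Visit K.
  At P: go right to H.
    H is a leaf — visit H.
  Visit P.
At T: go right to G.
  At G: go left to F.
    F is a leaf — visit F.
  At G: go right to L.
    L is a leaf — visit L.
  Visit G.
Visit T.

R D C J M V X Y K H P F L G T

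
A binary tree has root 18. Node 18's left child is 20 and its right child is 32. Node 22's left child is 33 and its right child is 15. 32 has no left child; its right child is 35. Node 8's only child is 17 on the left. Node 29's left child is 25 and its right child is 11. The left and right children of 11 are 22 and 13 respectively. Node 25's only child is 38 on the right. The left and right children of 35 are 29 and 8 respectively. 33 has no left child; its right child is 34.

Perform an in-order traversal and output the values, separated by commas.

In-order visits the left subtree, then the node, then the right subtree.
At 18: go left to 20.
  20 is a leaf — visit 20.
Visit 18.
At 18: go right to 32.
  At 32: no left child.
  Visit 32.
  At 32: go right to 35.
    At 35: go left to 29.
      At 29: go left to 25.
        At 25: no left child.
        Visit 25.
        At 25: go right to 38.
          38 is a leaf — visit 38.
      Visit 29.
      At 29: go right to 11.
        At 11: go left to 22.
          At 22: go left to 33.
            At 33: no left child.
            Visit 33.
            At 33: go right to 34.
              34 is a leaf — visit 34.
          Visit 22.
          At 22: go right to 15.
            15 is a leaf — visit 15.
        Visit 11.
        At 11: go right to 13.
          13 is a leaf — visit 13.
    Visit 35.
    At 35: go right to 8.
      At 8: go left to 17.
        17 is a leaf — visit 17.
      Visit 8.
      At 8: no right child.

20, 18, 32, 25, 38, 29, 33, 34, 22, 15, 11, 13, 35, 17, 8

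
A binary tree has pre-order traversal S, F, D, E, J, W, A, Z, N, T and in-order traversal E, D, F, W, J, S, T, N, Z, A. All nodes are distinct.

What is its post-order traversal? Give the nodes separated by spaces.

E D W J F T N Z A S

The first element of pre-order is the root; it splits in-order into left and right subtrees.
Root S: left subtree has 5 nodes {E, D, F, W, J}, right has 4 {T, N, Z, A}.
  Root F: left subtree has 2 nodes {E, D}, right has 2 {W, J}.
    Root D: left subtree has 1 node {E}, right has 0 { }.
    Root J: left subtree has 1 node {W}, right has 0 { }.
  Root A: left subtree has 3 nodes {T, N, Z}, right has 0 { }.
    Root Z: left subtree has 2 nodes {T, N}, right has 0 { }.
      Root N: left subtree has 1 node {T}, right has 0 { }.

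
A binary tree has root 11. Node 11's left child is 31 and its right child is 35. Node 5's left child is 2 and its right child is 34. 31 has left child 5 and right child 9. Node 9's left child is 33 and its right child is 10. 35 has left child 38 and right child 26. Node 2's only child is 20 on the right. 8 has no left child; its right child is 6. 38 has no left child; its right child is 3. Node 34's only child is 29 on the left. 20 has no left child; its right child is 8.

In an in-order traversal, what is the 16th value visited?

26

In-order visits the left subtree, then the node, then the right subtree.
At 11: go left to 31.
  At 31: go left to 5.
    At 5: go left to 2.
      At 2: no left child.
      Visit 2.
      At 2: go right to 20.
        At 20: no left child.
        Visit 20.
        At 20: go right to 8.
          At 8: no left child.
          Visit 8.
          At 8: go right to 6.
            6 is a leaf — visit 6.
    Visit 5.
    At 5: go right to 34.
      At 34: go left to 29.
        29 is a leaf — visit 29.
      Visit 34.
      At 34: no right child.
  Visit 31.
  At 31: go right to 9.
    At 9: go left to 33.
      33 is a leaf — visit 33.
    Visit 9.
    At 9: go right to 10.
      10 is a leaf — visit 10.
Visit 11.
At 11: go right to 35.
  At 35: go left to 38.
    At 38: no left child.
    Visit 38.
    At 38: go right to 3.
      3 is a leaf — visit 3.
  Visit 35.
  At 35: go right to 26.
    26 is a leaf — visit 26.
Full in-order sequence: 2, 20, 8, 6, 5, 29, 34, 31, 33, 9, 10, 11, 38, 3, 35, 26.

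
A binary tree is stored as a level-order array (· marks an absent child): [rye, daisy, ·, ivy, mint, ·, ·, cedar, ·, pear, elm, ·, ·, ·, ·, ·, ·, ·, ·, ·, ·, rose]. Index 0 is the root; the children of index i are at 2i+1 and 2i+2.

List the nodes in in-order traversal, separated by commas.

cedar, ivy, daisy, pear, mint, rose, elm, rye

In-order visits the left subtree, then the node, then the right subtree.
At rye: go left to daisy.
  At daisy: go left to ivy.
    At ivy: go left to cedar.
      cedar is a leaf — visit cedar.
    Visit ivy.
    At ivy: no right child.
  Visit daisy.
  At daisy: go right to mint.
    At mint: go left to pear.
      pear is a leaf — visit pear.
    Visit mint.
    At mint: go right to elm.
      At elm: go left to rose.
        rose is a leaf — visit rose.
      Visit elm.
      At elm: no right child.
Visit rye.
At rye: no right child.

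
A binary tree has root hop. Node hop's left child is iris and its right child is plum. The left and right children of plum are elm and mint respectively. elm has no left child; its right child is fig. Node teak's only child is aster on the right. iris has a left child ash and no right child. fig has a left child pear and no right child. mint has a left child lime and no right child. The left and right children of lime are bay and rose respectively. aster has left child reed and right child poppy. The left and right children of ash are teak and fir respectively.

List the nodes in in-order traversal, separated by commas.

teak, reed, aster, poppy, ash, fir, iris, hop, elm, pear, fig, plum, bay, lime, rose, mint

In-order visits the left subtree, then the node, then the right subtree.
At hop: go left to iris.
  At iris: go left to ash.
    At ash: go left to teak.
      At teak: no left child.
      Visit teak.
      At teak: go right to aster.
        At aster: go left to reed.
          reed is a leaf — visit reed.
        Visit aster.
        At aster: go right to poppy.
          poppy is a leaf — visit poppy.
    Visit ash.
    At ash: go right to fir.
      fir is a leaf — visit fir.
  Visit iris.
  At iris: no right child.
Visit hop.
At hop: go right to plum.
  At plum: go left to elm.
    At elm: no left child.
    Visit elm.
    At elm: go right to fig.
      At fig: go left to pear.
        pear is a leaf — visit pear.
      Visit fig.
      At fig: no right child.
  Visit plum.
  At plum: go right to mint.
    At mint: go left to lime.
      At lime: go left to bay.
        bay is a leaf — visit bay.
      Visit lime.
      At lime: go right to rose.
        rose is a leaf — visit rose.
    Visit mint.
    At mint: no right child.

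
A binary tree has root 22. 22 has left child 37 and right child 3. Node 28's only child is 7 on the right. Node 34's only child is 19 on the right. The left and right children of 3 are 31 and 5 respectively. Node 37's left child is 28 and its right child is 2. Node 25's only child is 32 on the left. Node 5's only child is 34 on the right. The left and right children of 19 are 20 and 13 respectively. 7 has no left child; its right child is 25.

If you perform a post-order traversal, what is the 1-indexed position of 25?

Post-order visits the left subtree, then the right subtree, then the node.
At 22: go left to 37.
  At 37: go left to 28.
    At 28: no left child.
    At 28: go right to 7.
      At 7: no left child.
      At 7: go right to 25.
        At 25: go left to 32.
          32 is a leaf — visit 32.
        At 25: no right child.
        Visit 25.
      Visit 7.
    Visit 28.
  At 37: go right to 2.
    2 is a leaf — visit 2.
  Visit 37.
At 22: go right to 3.
  At 3: go left to 31.
    31 is a leaf — visit 31.
  At 3: go right to 5.
    At 5: no left child.
    At 5: go right to 34.
      At 34: no left child.
      At 34: go right to 19.
        At 19: go left to 20.
          20 is a leaf — visit 20.
        At 19: go right to 13.
          13 is a leaf — visit 13.
        Visit 19.
      Visit 34.
    Visit 5.
  Visit 3.
Visit 22.
Full post-order sequence: 32, 25, 7, 28, 2, 37, 31, 20, 13, 19, 34, 5, 3, 22.

2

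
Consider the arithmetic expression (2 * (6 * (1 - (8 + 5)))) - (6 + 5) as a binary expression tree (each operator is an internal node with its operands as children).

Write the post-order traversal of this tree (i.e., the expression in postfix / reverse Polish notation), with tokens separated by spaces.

2 6 1 8 5 + - * * 6 5 + -

Post-order on an expression tree gives postfix notation: for each operator, emit left operand, right operand, then the operator.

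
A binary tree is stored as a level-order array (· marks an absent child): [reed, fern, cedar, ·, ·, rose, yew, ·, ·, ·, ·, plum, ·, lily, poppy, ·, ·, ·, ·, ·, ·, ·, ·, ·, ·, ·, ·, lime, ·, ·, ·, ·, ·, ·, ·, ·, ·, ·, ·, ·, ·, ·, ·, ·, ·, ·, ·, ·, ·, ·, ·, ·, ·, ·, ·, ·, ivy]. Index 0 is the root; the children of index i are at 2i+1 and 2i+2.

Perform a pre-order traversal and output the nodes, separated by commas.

reed, fern, cedar, rose, plum, yew, lily, lime, ivy, poppy

Pre-order visits the node, then its left subtree, then its right subtree.
Visit reed.
At reed: go left to fern.
  fern is a leaf — visit fern.
At reed: go right to cedar.
  Visit cedar.
  At cedar: go left to rose.
    Visit rose.
    At rose: go left to plum.
      plum is a leaf — visit plum.
    At rose: no right child.
  At cedar: go right to yew.
    Visit yew.
    At yew: go left to lily.
      Visit lily.
      At lily: go left to lime.
        Visit lime.
        At lime: no left child.
        At lime: go right to ivy.
          ivy is a leaf — visit ivy.
      At lily: no right child.
    At yew: go right to poppy.
      poppy is a leaf — visit poppy.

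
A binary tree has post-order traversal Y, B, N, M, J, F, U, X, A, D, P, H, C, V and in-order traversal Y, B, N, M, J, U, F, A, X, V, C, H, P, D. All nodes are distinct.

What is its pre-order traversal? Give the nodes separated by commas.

The last element of post-order is the root; it splits in-order into left and right subtrees.
Root V: left subtree has 9 nodes {Y, B, N, M, J, U, F, A, X}, right has 4 {C, H, P, D}.
  Root A: left subtree has 7 nodes {Y, B, N, M, J, U, F}, right has 1 {X}.
    Root U: left subtree has 5 nodes {Y, B, N, M, J}, right has 1 {F}.
      Root J: left subtree has 4 nodes {Y, B, N, M}, right has 0 { }.
        Root M: left subtree has 3 nodes {Y, B, N}, right has 0 { }.
          Root N: left subtree has 2 nodes {Y, B}, right has 0 { }.
            Root B: left subtree has 1 node {Y}, right has 0 { }.
  Root C: left subtree has 0 nodes { }, right has 3 {H, P, D}.
    Root H: left subtree has 0 nodes { }, right has 2 {P, D}.
      Root P: left subtree has 0 nodes { }, right has 1 {D}.

V, A, U, J, M, N, B, Y, F, X, C, H, P, D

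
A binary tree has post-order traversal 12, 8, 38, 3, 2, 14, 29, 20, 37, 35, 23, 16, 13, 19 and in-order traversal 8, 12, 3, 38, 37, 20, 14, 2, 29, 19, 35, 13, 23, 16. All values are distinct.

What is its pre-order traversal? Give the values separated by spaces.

The last element of post-order is the root; it splits in-order into left and right subtrees.
Root 19: left subtree has 9 nodes {8, 12, 3, 38, 37, 20, 14, 2, 29}, right has 4 {35, 13, 23, 16}.
  Root 37: left subtree has 4 nodes {8, 12, 3, 38}, right has 4 {20, 14, 2, 29}.
    Root 3: left subtree has 2 nodes {8, 12}, right has 1 {38}.
      Root 8: left subtree has 0 nodes { }, right has 1 {12}.
    Root 20: left subtree has 0 nodes { }, right has 3 {14, 2, 29}.
      Root 29: left subtree has 2 nodes {14, 2}, right has 0 { }.
        Root 14: left subtree has 0 nodes { }, right has 1 {2}.
  Root 13: left subtree has 1 node {35}, right has 2 {23, 16}.
    Root 16: left subtree has 1 node {23}, right has 0 { }.

19 37 3 8 12 38 20 29 14 2 13 35 16 23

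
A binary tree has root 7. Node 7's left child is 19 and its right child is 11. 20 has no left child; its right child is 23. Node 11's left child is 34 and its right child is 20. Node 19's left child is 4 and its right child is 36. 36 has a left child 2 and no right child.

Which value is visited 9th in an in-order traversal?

In-order visits the left subtree, then the node, then the right subtree.
At 7: go left to 19.
  At 19: go left to 4.
    4 is a leaf — visit 4.
  Visit 19.
  At 19: go right to 36.
    At 36: go left to 2.
      2 is a leaf — visit 2.
    Visit 36.
    At 36: no right child.
Visit 7.
At 7: go right to 11.
  At 11: go left to 34.
    34 is a leaf — visit 34.
  Visit 11.
  At 11: go right to 20.
    At 20: no left child.
    Visit 20.
    At 20: go right to 23.
      23 is a leaf — visit 23.
Full in-order sequence: 4, 19, 2, 36, 7, 34, 11, 20, 23.

23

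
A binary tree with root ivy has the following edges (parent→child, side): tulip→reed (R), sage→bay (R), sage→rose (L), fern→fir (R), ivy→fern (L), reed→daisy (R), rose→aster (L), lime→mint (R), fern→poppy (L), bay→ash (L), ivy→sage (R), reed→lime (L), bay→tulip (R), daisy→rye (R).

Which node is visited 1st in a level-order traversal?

Level-order visits nodes level by level from the root, left to right within each level.
Level 0: ivy
Level 1: fern, sage
Level 2: poppy, fir, rose, bay
Level 3: aster, ash, tulip
Level 4: reed
Level 5: lime, daisy
Level 6: mint, rye
Full level-order sequence: ivy, fern, sage, poppy, fir, rose, bay, aster, ash, tulip, reed, lime, daisy, mint, rye.

ivy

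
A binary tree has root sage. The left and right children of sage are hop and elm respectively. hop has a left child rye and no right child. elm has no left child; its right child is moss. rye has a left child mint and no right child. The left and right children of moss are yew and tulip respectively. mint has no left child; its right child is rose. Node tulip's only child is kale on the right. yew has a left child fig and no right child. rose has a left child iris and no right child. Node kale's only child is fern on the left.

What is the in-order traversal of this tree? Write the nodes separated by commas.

mint, iris, rose, rye, hop, sage, elm, fig, yew, moss, tulip, fern, kale

In-order visits the left subtree, then the node, then the right subtree.
At sage: go left to hop.
  At hop: go left to rye.
    At rye: go left to mint.
      At mint: no left child.
      Visit mint.
      At mint: go right to rose.
        At rose: go left to iris.
          iris is a leaf — visit iris.
        Visit rose.
        At rose: no right child.
    Visit rye.
    At rye: no right child.
  Visit hop.
  At hop: no right child.
Visit sage.
At sage: go right to elm.
  At elm: no left child.
  Visit elm.
  At elm: go right to moss.
    At moss: go left to yew.
      At yew: go left to fig.
        fig is a leaf — visit fig.
      Visit yew.
      At yew: no right child.
    Visit moss.
    At moss: go right to tulip.
      At tulip: no left child.
      Visit tulip.
      At tulip: go right to kale.
        At kale: go left to fern.
          fern is a leaf — visit fern.
        Visit kale.
        At kale: no right child.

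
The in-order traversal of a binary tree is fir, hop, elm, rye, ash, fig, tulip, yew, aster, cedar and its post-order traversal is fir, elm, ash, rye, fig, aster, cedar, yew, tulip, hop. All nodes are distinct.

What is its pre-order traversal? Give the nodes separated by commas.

hop, fir, tulip, fig, rye, elm, ash, yew, cedar, aster

The last element of post-order is the root; it splits in-order into left and right subtrees.
Root hop: left subtree has 1 node {fir}, right has 8 {elm, rye, ash, fig, tulip, yew, aster, cedar}.
  Root tulip: left subtree has 4 nodes {elm, rye, ash, fig}, right has 3 {yew, aster, cedar}.
    Root fig: left subtree has 3 nodes {elm, rye, ash}, right has 0 { }.
      Root rye: left subtree has 1 node {elm}, right has 1 {ash}.
    Root yew: left subtree has 0 nodes { }, right has 2 {aster, cedar}.
      Root cedar: left subtree has 1 node {aster}, right has 0 { }.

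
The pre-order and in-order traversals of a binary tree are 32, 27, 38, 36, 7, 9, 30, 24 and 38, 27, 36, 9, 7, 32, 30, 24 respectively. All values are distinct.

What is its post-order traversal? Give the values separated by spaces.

The first element of pre-order is the root; it splits in-order into left and right subtrees.
Root 32: left subtree has 5 nodes {38, 27, 36, 9, 7}, right has 2 {30, 24}.
  Root 27: left subtree has 1 node {38}, right has 3 {36, 9, 7}.
    Root 36: left subtree has 0 nodes { }, right has 2 {9, 7}.
      Root 7: left subtree has 1 node {9}, right has 0 { }.
  Root 30: left subtree has 0 nodes { }, right has 1 {24}.

38 9 7 36 27 24 30 32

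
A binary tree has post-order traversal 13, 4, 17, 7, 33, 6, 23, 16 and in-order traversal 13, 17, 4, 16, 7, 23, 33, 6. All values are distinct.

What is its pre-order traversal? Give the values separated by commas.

The last element of post-order is the root; it splits in-order into left and right subtrees.
Root 16: left subtree has 3 nodes {13, 17, 4}, right has 4 {7, 23, 33, 6}.
  Root 17: left subtree has 1 node {13}, right has 1 {4}.
  Root 23: left subtree has 1 node {7}, right has 2 {33, 6}.
    Root 6: left subtree has 1 node {33}, right has 0 { }.

16, 17, 13, 4, 23, 7, 6, 33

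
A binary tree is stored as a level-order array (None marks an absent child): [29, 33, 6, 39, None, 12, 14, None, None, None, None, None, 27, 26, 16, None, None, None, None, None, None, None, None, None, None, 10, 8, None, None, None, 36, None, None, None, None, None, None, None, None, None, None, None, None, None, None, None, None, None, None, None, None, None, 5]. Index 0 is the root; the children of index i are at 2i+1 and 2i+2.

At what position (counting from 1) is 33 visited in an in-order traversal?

2

In-order visits the left subtree, then the node, then the right subtree.
At 29: go left to 33.
  At 33: go left to 39.
    39 is a leaf — visit 39.
  Visit 33.
  At 33: no right child.
Visit 29.
At 29: go right to 6.
  At 6: go left to 12.
    At 12: no left child.
    Visit 12.
    At 12: go right to 27.
      At 27: go left to 10.
        At 10: no left child.
        Visit 10.
        At 10: go right to 5.
          5 is a leaf — visit 5.
      Visit 27.
      At 27: go right to 8.
        8 is a leaf — visit 8.
  Visit 6.
  At 6: go right to 14.
    At 14: go left to 26.
      26 is a leaf — visit 26.
    Visit 14.
    At 14: go right to 16.
      At 16: no left child.
      Visit 16.
      At 16: go right to 36.
        36 is a leaf — visit 36.
Full in-order sequence: 39, 33, 29, 12, 10, 5, 27, 8, 6, 26, 14, 16, 36.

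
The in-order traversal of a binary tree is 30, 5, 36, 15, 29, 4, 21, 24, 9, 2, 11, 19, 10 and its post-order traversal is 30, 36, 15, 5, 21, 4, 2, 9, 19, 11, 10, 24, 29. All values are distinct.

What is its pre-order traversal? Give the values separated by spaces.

29 5 30 15 36 24 4 21 10 11 9 2 19

The last element of post-order is the root; it splits in-order into left and right subtrees.
Root 29: left subtree has 4 nodes {30, 5, 36, 15}, right has 8 {4, 21, 24, 9, 2, 11, 19, 10}.
  Root 5: left subtree has 1 node {30}, right has 2 {36, 15}.
    Root 15: left subtree has 1 node {36}, right has 0 { }.
  Root 24: left subtree has 2 nodes {4, 21}, right has 5 {9, 2, 11, 19, 10}.
    Root 4: left subtree has 0 nodes { }, right has 1 {21}.
    Root 10: left subtree has 4 nodes {9, 2, 11, 19}, right has 0 { }.
      Root 11: left subtree has 2 nodes {9, 2}, right has 1 {19}.
        Root 9: left subtree has 0 nodes { }, right has 1 {2}.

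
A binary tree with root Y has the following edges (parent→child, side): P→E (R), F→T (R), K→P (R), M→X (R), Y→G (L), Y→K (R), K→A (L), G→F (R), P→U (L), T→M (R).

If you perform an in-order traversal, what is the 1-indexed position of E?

11

In-order visits the left subtree, then the node, then the right subtree.
At Y: go left to G.
  At G: no left child.
  Visit G.
  At G: go right to F.
    At F: no left child.
    Visit F.
    At F: go right to T.
      At T: no left child.
      Visit T.
      At T: go right to M.
        At M: no left child.
        Visit M.
        At M: go right to X.
          X is a leaf — visit X.
Visit Y.
At Y: go right to K.
  At K: go left to A.
    A is a leaf — visit A.
  Visit K.
  At K: go right to P.
    At P: go left to U.
      U is a leaf — visit U.
    Visit P.
    At P: go right to E.
      E is a leaf — visit E.
Full in-order sequence: G, F, T, M, X, Y, A, K, U, P, E.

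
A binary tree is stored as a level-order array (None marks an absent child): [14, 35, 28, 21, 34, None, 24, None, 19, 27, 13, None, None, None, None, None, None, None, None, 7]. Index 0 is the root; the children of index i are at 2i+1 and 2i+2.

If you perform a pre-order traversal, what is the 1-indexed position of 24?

Pre-order visits the node, then its left subtree, then its right subtree.
Visit 14.
At 14: go left to 35.
  Visit 35.
  At 35: go left to 21.
    Visit 21.
    At 21: no left child.
    At 21: go right to 19.
      19 is a leaf — visit 19.
  At 35: go right to 34.
    Visit 34.
    At 34: go left to 27.
      Visit 27.
      At 27: go left to 7.
        7 is a leaf — visit 7.
      At 27: no right child.
    At 34: go right to 13.
      13 is a leaf — visit 13.
At 14: go right to 28.
  Visit 28.
  At 28: no left child.
  At 28: go right to 24.
    24 is a leaf — visit 24.
Full pre-order sequence: 14, 35, 21, 19, 34, 27, 7, 13, 28, 24.

10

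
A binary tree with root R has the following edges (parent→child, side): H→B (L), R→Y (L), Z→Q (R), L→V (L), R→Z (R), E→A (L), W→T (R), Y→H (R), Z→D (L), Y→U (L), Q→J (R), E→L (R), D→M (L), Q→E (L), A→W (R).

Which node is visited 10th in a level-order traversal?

E

Level-order visits nodes level by level from the root, left to right within each level.
Level 0: R
Level 1: Y, Z
Level 2: U, H, D, Q
Level 3: B, M, E, J
Level 4: A, L
Level 5: W, V
Level 6: T
Full level-order sequence: R, Y, Z, U, H, D, Q, B, M, E, J, A, L, W, V, T.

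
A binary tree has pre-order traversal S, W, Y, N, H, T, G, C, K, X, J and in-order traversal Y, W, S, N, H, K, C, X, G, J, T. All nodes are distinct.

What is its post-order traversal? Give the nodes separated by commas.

The first element of pre-order is the root; it splits in-order into left and right subtrees.
Root S: left subtree has 2 nodes {Y, W}, right has 8 {N, H, K, C, X, G, J, T}.
  Root W: left subtree has 1 node {Y}, right has 0 { }.
  Root N: left subtree has 0 nodes { }, right has 7 {H, K, C, X, G, J, T}.
    Root H: left subtree has 0 nodes { }, right has 6 {K, C, X, G, J, T}.
      Root T: left subtree has 5 nodes {K, C, X, G, J}, right has 0 { }.
        Root G: left subtree has 3 nodes {K, C, X}, right has 1 {J}.
          Root C: left subtree has 1 node {K}, right has 1 {X}.

Y, W, K, X, C, J, G, T, H, N, S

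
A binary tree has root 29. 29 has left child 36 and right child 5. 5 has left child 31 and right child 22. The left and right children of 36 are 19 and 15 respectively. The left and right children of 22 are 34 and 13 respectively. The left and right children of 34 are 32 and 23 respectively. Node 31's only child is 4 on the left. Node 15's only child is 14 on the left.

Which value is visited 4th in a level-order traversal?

19

Level-order visits nodes level by level from the root, left to right within each level.
Level 0: 29
Level 1: 36, 5
Level 2: 19, 15, 31, 22
Level 3: 14, 4, 34, 13
Level 4: 32, 23
Full level-order sequence: 29, 36, 5, 19, 15, 31, 22, 14, 4, 34, 13, 32, 23.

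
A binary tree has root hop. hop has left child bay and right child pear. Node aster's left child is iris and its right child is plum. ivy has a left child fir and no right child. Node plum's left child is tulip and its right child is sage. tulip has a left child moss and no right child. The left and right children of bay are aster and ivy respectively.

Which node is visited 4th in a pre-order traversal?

Pre-order visits the node, then its left subtree, then its right subtree.
Visit hop.
At hop: go left to bay.
  Visit bay.
  At bay: go left to aster.
    Visit aster.
    At aster: go left to iris.
      iris is a leaf — visit iris.
    At aster: go right to plum.
      Visit plum.
      At plum: go left to tulip.
        Visit tulip.
        At tulip: go left to moss.
          moss is a leaf — visit moss.
        At tulip: no right child.
      At plum: go right to sage.
        sage is a leaf — visit sage.
  At bay: go right to ivy.
    Visit ivy.
    At ivy: go left to fir.
      fir is a leaf — visit fir.
    At ivy: no right child.
At hop: go right to pear.
  pear is a leaf — visit pear.
Full pre-order sequence: hop, bay, aster, iris, plum, tulip, moss, sage, ivy, fir, pear.

iris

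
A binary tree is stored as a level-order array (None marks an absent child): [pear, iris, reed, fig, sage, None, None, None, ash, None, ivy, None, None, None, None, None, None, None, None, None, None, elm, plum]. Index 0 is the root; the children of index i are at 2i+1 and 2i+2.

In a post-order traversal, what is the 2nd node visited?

fig

Post-order visits the left subtree, then the right subtree, then the node.
At pear: go left to iris.
  At iris: go left to fig.
    At fig: no left child.
    At fig: go right to ash.
      ash is a leaf — visit ash.
    Visit fig.
  At iris: go right to sage.
    At sage: no left child.
    At sage: go right to ivy.
      At ivy: go left to elm.
        elm is a leaf — visit elm.
      At ivy: go right to plum.
        plum is a leaf — visit plum.
      Visit ivy.
    Visit sage.
  Visit iris.
At pear: go right to reed.
  reed is a leaf — visit reed.
Visit pear.
Full post-order sequence: ash, fig, elm, plum, ivy, sage, iris, reed, pear.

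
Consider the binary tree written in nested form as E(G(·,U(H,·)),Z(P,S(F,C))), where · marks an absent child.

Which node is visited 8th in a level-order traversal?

Level-order visits nodes level by level from the root, left to right within each level.
Level 0: E
Level 1: G, Z
Level 2: U, P, S
Level 3: H, F, C
Full level-order sequence: E, G, Z, U, P, S, H, F, C.

F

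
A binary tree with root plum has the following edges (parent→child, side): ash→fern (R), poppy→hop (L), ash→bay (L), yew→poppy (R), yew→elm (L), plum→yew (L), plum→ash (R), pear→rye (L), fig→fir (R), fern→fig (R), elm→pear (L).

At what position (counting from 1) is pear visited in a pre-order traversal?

Pre-order visits the node, then its left subtree, then its right subtree.
Visit plum.
At plum: go left to yew.
  Visit yew.
  At yew: go left to elm.
    Visit elm.
    At elm: go left to pear.
      Visit pear.
      At pear: go left to rye.
        rye is a leaf — visit rye.
      At pear: no right child.
    At elm: no right child.
  At yew: go right to poppy.
    Visit poppy.
    At poppy: go left to hop.
      hop is a leaf — visit hop.
    At poppy: no right child.
At plum: go right to ash.
  Visit ash.
  At ash: go left to bay.
    bay is a leaf — visit bay.
  At ash: go right to fern.
    Visit fern.
    At fern: no left child.
    At fern: go right to fig.
      Visit fig.
      At fig: no left child.
      At fig: go right to fir.
        fir is a leaf — visit fir.
Full pre-order sequence: plum, yew, elm, pear, rye, poppy, hop, ash, bay, fern, fig, fir.

4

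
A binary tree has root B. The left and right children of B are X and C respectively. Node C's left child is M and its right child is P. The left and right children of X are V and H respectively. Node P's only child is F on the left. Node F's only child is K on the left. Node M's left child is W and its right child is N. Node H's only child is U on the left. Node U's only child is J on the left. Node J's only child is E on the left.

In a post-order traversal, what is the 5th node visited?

H

Post-order visits the left subtree, then the right subtree, then the node.
At B: go left to X.
  At X: go left to V.
    V is a leaf — visit V.
  At X: go right to H.
    At H: go left to U.
      At U: go left to J.
        At J: go left to E.
          E is a leaf — visit E.
        At J: no right child.
        Visit J.
      At U: no right child.
      Visit U.
    At H: no right child.
    Visit H.
  Visit X.
At B: go right to C.
  At C: go left to M.
    At M: go left to W.
      W is a leaf — visit W.
    At M: go right to N.
      N is a leaf — visit N.
    Visit M.
  At C: go right to P.
    At P: go left to F.
      At F: go left to K.
        K is a leaf — visit K.
      At F: no right child.
      Visit F.
    At P: no right child.
    Visit P.
  Visit C.
Visit B.
Full post-order sequence: V, E, J, U, H, X, W, N, M, K, F, P, C, B.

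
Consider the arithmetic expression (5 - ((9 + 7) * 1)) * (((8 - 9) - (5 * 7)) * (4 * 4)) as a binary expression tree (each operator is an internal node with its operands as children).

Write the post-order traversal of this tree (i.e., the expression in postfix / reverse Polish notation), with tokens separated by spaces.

5 9 7 + 1 * - 8 9 - 5 7 * - 4 4 * * *

Post-order on an expression tree gives postfix notation: for each operator, emit left operand, right operand, then the operator.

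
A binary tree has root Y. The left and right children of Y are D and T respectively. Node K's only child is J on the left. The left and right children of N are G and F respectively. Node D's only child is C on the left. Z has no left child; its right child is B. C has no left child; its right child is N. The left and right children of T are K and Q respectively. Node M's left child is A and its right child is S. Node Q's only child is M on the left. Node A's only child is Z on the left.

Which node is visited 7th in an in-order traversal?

J

In-order visits the left subtree, then the node, then the right subtree.
At Y: go left to D.
  At D: go left to C.
    At C: no left child.
    Visit C.
    At C: go right to N.
      At N: go left to G.
        G is a leaf — visit G.
      Visit N.
      At N: go right to F.
        F is a leaf — visit F.
  Visit D.
  At D: no right child.
Visit Y.
At Y: go right to T.
  At T: go left to K.
    At K: go left to J.
      J is a leaf — visit J.
    Visit K.
    At K: no right child.
  Visit T.
  At T: go right to Q.
    At Q: go left to M.
      At M: go left to A.
        At A: go left to Z.
          At Z: no left child.
          Visit Z.
          At Z: go right to B.
            B is a leaf — visit B.
        Visit A.
        At A: no right child.
      Visit M.
      At M: go right to S.
        S is a leaf — visit S.
    Visit Q.
    At Q: no right child.
Full in-order sequence: C, G, N, F, D, Y, J, K, T, Z, B, A, M, S, Q.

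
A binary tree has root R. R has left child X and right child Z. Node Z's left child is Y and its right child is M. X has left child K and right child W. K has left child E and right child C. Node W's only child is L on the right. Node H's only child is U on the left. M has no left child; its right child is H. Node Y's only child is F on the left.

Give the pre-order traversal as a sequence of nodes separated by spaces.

R X K E C W L Z Y F M H U

Pre-order visits the node, then its left subtree, then its right subtree.
Visit R.
At R: go left to X.
  Visit X.
  At X: go left to K.
    Visit K.
    At K: go left to E.
      E is a leaf — visit E.
    At K: go right to C.
      C is a leaf — visit C.
  At X: go right to W.
    Visit W.
    At W: no left child.
    At W: go right to L.
      L is a leaf — visit L.
At R: go right to Z.
  Visit Z.
  At Z: go left to Y.
    Visit Y.
    At Y: go left to F.
      F is a leaf — visit F.
    At Y: no right child.
  At Z: go right to M.
    Visit M.
    At M: no left child.
    At M: go right to H.
      Visit H.
      At H: go left to U.
        U is a leaf — visit U.
      At H: no right child.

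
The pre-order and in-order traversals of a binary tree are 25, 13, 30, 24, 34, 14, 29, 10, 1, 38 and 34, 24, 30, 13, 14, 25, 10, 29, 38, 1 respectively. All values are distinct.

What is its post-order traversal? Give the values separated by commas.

The first element of pre-order is the root; it splits in-order into left and right subtrees.
Root 25: left subtree has 5 nodes {34, 24, 30, 13, 14}, right has 4 {10, 29, 38, 1}.
  Root 13: left subtree has 3 nodes {34, 24, 30}, right has 1 {14}.
    Root 30: left subtree has 2 nodes {34, 24}, right has 0 { }.
      Root 24: left subtree has 1 node {34}, right has 0 { }.
  Root 29: left subtree has 1 node {10}, right has 2 {38, 1}.
    Root 1: left subtree has 1 node {38}, right has 0 { }.

34, 24, 30, 14, 13, 10, 38, 1, 29, 25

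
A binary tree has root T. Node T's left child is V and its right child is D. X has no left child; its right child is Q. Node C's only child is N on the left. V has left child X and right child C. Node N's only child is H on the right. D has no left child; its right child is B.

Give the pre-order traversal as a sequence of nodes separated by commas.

T, V, X, Q, C, N, H, D, B

Pre-order visits the node, then its left subtree, then its right subtree.
Visit T.
At T: go left to V.
  Visit V.
  At V: go left to X.
    Visit X.
    At X: no left child.
    At X: go right to Q.
      Q is a leaf — visit Q.
  At V: go right to C.
    Visit C.
    At C: go left to N.
      Visit N.
      At N: no left child.
      At N: go right to H.
        H is a leaf — visit H.
    At C: no right child.
At T: go right to D.
  Visit D.
  At D: no left child.
  At D: go right to B.
    B is a leaf — visit B.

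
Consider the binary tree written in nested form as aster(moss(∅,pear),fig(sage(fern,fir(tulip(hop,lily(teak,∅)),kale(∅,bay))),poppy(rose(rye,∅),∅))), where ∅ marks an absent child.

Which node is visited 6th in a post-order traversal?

Post-order visits the left subtree, then the right subtree, then the node.
At aster: go left to moss.
  At moss: no left child.
  At moss: go right to pear.
    pear is a leaf — visit pear.
  Visit moss.
At aster: go right to fig.
  At fig: go left to sage.
    At sage: go left to fern.
      fern is a leaf — visit fern.
    At sage: go right to fir.
      At fir: go left to tulip.
        At tulip: go left to hop.
          hop is a leaf — visit hop.
        At tulip: go right to lily.
          At lily: go left to teak.
            teak is a leaf — visit teak.
          At lily: no right child.
          Visit lily.
        Visit tulip.
      At fir: go right to kale.
        At kale: no left child.
        At kale: go right to bay.
          bay is a leaf — visit bay.
        Visit kale.
      Visit fir.
    Visit sage.
  At fig: go right to poppy.
    At poppy: go left to rose.
      At rose: go left to rye.
        rye is a leaf — visit rye.
      At rose: no right child.
      Visit rose.
    At poppy: no right child.
    Visit poppy.
  Visit fig.
Visit aster.
Full post-order sequence: pear, moss, fern, hop, teak, lily, tulip, bay, kale, fir, sage, rye, rose, poppy, fig, aster.

lily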